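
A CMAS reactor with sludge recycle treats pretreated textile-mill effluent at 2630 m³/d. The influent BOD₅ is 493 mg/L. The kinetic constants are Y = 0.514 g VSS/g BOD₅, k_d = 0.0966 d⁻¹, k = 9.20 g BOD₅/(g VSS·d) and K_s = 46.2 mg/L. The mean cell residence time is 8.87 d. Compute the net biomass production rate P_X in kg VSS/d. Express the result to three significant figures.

From the Monod/SRT balance for a CMAS, S = K_s·(1+k_d θ_c)/[θ_c·(Y k − k_d) − 1] = 46.2 × (1 + 0.0966 × 8.87) / [8.87 × (0.514 × 9.20 − 0.0966) − 1] = 85.79 / 40.09 = 2.140 mg/L.
The observed yield is Y_obs = Y/(1 + k_d·θ_c) = 0.514 / (1 + 0.0966 × 8.87) = 0.514 / 1.857 = 0.2768 g VSS per g BOD₅ removed.
Q·(S₀ − S) = 2630 × (493 − 2.14) × 10⁻³ = 1291 kg/d removed.
Biomass produced: P_X = Y_obs·Q·ΔS = 0.2768 × 1291 ≈ 357.4 kg VSS/d.

P_X ≈ 357 kg VSS/d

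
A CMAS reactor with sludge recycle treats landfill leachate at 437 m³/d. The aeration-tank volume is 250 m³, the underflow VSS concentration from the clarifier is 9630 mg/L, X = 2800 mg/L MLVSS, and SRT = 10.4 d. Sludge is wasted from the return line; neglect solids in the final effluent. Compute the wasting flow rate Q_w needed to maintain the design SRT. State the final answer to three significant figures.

θ_c = V·X/(Q_w·X_r) when wasting from the recycle, so Q_w = V·X/(θ_c·X_r) = 250.0 × 2800 / (10.4 × 9630) = 6.989 m³/d.

Q_w ≈ 6.99 m³/d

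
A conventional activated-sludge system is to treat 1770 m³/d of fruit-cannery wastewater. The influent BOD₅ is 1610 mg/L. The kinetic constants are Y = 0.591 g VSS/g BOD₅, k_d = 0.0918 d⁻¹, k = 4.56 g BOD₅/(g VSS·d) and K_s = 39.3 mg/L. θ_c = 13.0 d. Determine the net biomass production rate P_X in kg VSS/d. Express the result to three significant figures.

From the Monod/SRT balance for a CMAS, S = K_s·(1+k_d θ_c)/[θ_c·(Y k − k_d) − 1] = 39.3 × (1 + 0.0918 × 13.0) / [13.0 × (0.591 × 4.56 − 0.0918) − 1] = 86.20 / 32.84 = 2.625 mg/L.
Observed yield with endogenous decay: Y_obs = Y / (1 + k_d·θ_c) = 0.591 / (1 + 0.0918 × 13.0) = 0.591 / 2.193 = 0.2694 g VSS/g BOD₅.
Q·(S₀ − S) = 1770 × (1610 − 2.62) × 10⁻³ = 2845 kg/d removed.
P_X = Y_obs · Q(S₀ − S) = 0.2694 × 2845 = 766.6 kg VSS/d.

P_X ≈ 767 kg VSS/d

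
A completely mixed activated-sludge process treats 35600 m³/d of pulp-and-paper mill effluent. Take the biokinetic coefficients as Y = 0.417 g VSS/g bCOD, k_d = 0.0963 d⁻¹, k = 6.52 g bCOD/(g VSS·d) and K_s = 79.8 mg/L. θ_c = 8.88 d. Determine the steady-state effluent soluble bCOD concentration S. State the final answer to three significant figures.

For a completely mixed reactor with recycle the Lawrence–McCarty relation gives S = K_s·(1 + k_d·θ_c) / [θ_c·(Y·k − k_d) − 1] = 79.8 × (1 + 0.0963 × 8.88) / [8.88 × (0.417 × 6.52 − 0.0963) − 1] = 148.0 / 22.29 = 6.642 mg/L.

S ≈ 6.64 mg/L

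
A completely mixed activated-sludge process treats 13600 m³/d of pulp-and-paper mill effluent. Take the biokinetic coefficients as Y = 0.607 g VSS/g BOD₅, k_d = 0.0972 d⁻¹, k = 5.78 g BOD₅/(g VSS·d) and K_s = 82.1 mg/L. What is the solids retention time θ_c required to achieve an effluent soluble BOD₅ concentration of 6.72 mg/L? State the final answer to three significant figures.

From 1/θ_c = Y·k·S/(K_s + S) − k_d: Y·k·S/(K_s+S) = 0.607 × 5.78 × 6.72 / (82.1 + 6.72) = 0.2654 d⁻¹.
θ_c = 1/(μ − k_d) = 1/(0.2654 − 0.0972) = 1/0.1682 = 5.944 d.

θ_c ≈ 5.94 d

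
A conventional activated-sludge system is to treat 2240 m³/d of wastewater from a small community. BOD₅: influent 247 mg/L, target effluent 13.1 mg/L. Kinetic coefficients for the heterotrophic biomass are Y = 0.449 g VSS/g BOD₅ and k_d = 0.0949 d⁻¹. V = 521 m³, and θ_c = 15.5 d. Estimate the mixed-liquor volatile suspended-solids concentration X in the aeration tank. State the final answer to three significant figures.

Solving the biomass balance for X: X = Y Q (S₀−S) θ_c / [V (1+k_d θ_c)] = 0.449 × 2240 × (247 − 13.1) × 15.5 / [521 × (1 + 0.0949 × 15.5)] = 2832 mg/L.

X ≈ 2830 mg/L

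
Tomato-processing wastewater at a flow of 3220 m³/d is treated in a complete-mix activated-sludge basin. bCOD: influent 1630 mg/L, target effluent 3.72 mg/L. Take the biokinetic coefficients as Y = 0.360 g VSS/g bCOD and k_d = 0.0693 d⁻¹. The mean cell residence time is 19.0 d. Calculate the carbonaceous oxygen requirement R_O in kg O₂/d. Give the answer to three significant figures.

R_O ≈ 4080 kg O₂/d

Observed yield with endogenous decay: Y_obs = Y / (1 + k_d·θ_c) = 0.360 / (1 + 0.0693 × 19.0) = 0.360 / 2.317 = 0.1554 g VSS/g bCOD.
Mass of bCOD removed per day: Q(S₀ − S) = 3220 × 1626 g/m³ = 5237 kg/d.
Biomass synthesised: P_X = Y_obs × 5237 = 813.7 kg VSS/d.
Carbonaceous O₂ demand = substrate oxidised − cell-mass equivalent = 5237 − 1.42 × 813.7 = 4081 kg O₂/d.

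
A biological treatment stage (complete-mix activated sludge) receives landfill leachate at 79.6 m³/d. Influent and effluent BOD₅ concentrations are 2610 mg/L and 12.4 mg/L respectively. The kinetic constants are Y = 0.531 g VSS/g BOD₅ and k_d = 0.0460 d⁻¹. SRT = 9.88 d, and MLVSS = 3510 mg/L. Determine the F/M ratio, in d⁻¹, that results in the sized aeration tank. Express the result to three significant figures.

Rearranging the biomass balance for a CMAS with decay, V = Y·Q·ΔS·θ_c / [X·(1+k_d θ_c)] = 0.531 × 79.6 × (2610 − 12.4) × 9.88 / [3510 × (1 + 0.0460 × 9.88)] = 1.08×10^6 / 5105 = 212.5 m³.
F/M = applied load / biomass = Q·S₀/(V·X) = 79.6 × 2610 / (212.5 × 3510) = 0.2786 d⁻¹.

F/M ≈ 0.279 d⁻¹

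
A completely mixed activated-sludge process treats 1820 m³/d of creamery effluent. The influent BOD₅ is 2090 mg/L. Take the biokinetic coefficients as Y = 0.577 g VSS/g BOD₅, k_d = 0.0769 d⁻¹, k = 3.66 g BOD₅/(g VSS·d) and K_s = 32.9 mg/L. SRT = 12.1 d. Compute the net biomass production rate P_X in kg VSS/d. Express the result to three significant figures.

For a completely mixed reactor with recycle the Lawrence–McCarty relation gives S = K_s·(1 + k_d·θ_c) / [θ_c·(Y·k − k_d) − 1] = 32.9 × (1 + 0.0769 × 12.1) / [12.1 × (0.577 × 3.66 − 0.0769) − 1] = 63.51 / 23.62 = 2.689 mg/L.
Y_obs = Y / (1 + k_d θ_c) = 0.577 / (1 + 0.0769 × 12.1) = 0.577 / 1.930 = 0.2989.
Q·(S₀ − S) = 1820 × (2090 − 2.69) × 10⁻³ = 3799 kg/d removed.
So the net sludge growth is P_X = 0.2989 × 3799 = 1135 kg VSS/d.

P_X ≈ 1140 kg VSS/d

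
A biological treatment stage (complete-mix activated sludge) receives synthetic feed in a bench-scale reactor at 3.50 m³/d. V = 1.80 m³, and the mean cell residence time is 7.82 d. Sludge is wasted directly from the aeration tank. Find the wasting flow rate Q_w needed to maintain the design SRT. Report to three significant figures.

With mixed-liquor wasting, θ_c = V/Q_w, so Q_w = V/θ_c = 1.800/7.82 = 0.2302 m³/d.

Q_w ≈ 0.230 m³/d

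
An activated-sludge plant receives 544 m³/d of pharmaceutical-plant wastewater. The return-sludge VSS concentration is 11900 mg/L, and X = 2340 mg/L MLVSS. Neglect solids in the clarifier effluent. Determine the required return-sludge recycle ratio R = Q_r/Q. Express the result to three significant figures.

R ≈ 0.245

Mass balance around the secondary clarifier (neglecting effluent solids): R = X / (X_r − X) = 2340 / (11900 − 2340) = 0.2448.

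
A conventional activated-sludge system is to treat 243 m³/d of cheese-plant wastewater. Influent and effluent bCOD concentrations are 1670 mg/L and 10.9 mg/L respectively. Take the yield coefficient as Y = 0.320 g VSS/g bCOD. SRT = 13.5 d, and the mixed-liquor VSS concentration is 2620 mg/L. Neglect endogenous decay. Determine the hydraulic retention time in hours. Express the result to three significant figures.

Biomass mass balance (decay neglected): V·X = Y·Q·(S₀ − S)·θ_c, so V = 0.320 × 243 × (1670 − 10.9) × 13.5 / 2620 = 664.8 m³.
τ = V/Q = 664.8/243 = 2.736 d, or 65.65 h.

τ ≈ 65.7 h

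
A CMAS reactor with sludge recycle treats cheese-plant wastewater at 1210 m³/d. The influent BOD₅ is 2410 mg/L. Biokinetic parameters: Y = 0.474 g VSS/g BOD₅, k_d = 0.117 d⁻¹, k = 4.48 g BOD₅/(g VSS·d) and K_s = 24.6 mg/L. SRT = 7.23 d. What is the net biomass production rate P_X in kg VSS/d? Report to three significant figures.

P_X ≈ 748 kg VSS/d

Effluent substrate depends only on kinetics and SRT: S = K_s(1 + k_d θ_c) / [θ_c(Yk − k_d) − 1] = 24.6 × (1 + 0.117 × 7.23) / [7.23 × (0.474 × 4.48 − 0.117) − 1] = 45.41 / 13.51 = 3.362 mg/L.
Y_obs = Y / (1 + k_d θ_c) = 0.474 / (1 + 0.117 × 7.23) = 0.474 / 1.846 = 0.2568.
Q·(S₀ − S) = 1210 × (2410 − 3.36) × 10⁻³ = 2912 kg/d removed.
So the net sludge growth is P_X = 0.2568 × 2912 = 747.8 kg VSS/d.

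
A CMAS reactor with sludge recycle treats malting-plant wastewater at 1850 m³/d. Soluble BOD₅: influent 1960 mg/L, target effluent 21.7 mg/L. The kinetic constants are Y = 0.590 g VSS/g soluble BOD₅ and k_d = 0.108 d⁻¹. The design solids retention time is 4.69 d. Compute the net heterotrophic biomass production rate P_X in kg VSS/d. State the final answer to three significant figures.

Y_obs = Y / (1 + k_d θ_c) = 0.590 / (1 + 0.108 × 4.69) = 0.590 / 1.507 = 0.3916.
Substrate removed = Q·(S₀ − S) = 1850 m³/d × (1960 − 21.7) g/m³ = 3.59×10^6 g/d = 3586 kg/d.
So the net sludge growth is P_X = 0.3916 × 3586 = 1404 kg VSS/d.

P_X ≈ 1400 kg VSS/d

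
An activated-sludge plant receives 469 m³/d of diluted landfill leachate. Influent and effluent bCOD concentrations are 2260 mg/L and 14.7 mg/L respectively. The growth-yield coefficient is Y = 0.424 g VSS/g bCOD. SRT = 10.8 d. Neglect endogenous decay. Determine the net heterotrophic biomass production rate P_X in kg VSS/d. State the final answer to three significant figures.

With endogenous decay neglected, the observed yield equals the true yield: Y_obs = Y = 0.424 g VSS/g bCOD.
ΔS = 2260 − 14.7 = 2245 mg/L, so the substrate removal rate is 469 × 2245/1000 = 1053 kg bCOD/d.
Net biomass production P_X = Y_obs × Q·(S₀ − S) = 0.4240 × 1053 = 446.5 kg VSS/d.

P_X ≈ 446 kg VSS/d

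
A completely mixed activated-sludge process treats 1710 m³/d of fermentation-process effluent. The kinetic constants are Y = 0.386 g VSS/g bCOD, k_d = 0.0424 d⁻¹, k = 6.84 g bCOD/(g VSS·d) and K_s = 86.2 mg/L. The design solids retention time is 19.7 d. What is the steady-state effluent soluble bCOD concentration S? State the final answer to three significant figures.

S ≈ 3.15 mg/L

Effluent substrate depends only on kinetics and SRT: S = K_s(1 + k_d θ_c) / [θ_c(Yk − k_d) − 1] = 86.2 × (1 + 0.0424 × 19.7) / [19.7 × (0.386 × 6.84 − 0.0424) − 1] = 158.2 / 50.18 = 3.153 mg/L.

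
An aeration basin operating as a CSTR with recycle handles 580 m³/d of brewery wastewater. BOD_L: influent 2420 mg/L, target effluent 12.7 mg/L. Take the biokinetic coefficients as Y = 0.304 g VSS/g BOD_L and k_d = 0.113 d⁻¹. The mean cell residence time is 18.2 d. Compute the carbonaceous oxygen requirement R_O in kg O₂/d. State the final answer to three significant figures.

Observed yield with endogenous decay: Y_obs = Y / (1 + k_d·θ_c) = 0.304 / (1 + 0.113 × 18.2) = 0.304 / 3.057 = 0.09946 g VSS/g BOD_L.
ΔS = 2420 − 12.7 = 2407 mg/L, so the substrate removal rate is 580 × 2407/1000 = 1396 kg BOD_L/d.
Biomass synthesised: P_X = Y_obs × 1396 = 138.9 kg VSS/d.
R_O = Q·ΔS − 1.42 P_X = 1396 − 197.2 = 1199 kg O₂/d.

R_O ≈ 1200 kg O₂/d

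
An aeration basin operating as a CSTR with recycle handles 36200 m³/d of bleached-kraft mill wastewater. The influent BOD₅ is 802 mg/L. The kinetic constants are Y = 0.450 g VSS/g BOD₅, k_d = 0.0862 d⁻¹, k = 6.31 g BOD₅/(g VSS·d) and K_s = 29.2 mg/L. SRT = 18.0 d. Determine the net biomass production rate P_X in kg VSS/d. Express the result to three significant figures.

Effluent substrate depends only on kinetics and SRT: S = K_s(1 + k_d θ_c) / [θ_c(Yk − k_d) − 1] = 29.2 × (1 + 0.0862 × 18.0) / [18.0 × (0.450 × 6.31 − 0.0862) − 1] = 74.51 / 48.56 = 1.534 mg/L.
Correct the yield for decay: Y_obs = Y/(1 + k_d θ_c) = 0.450 / (1 + 0.0862 × 18.0) = 0.450 / 2.552 = 0.1764.
ΔS = 802 − 1.53 = 800.5 mg/L, so the substrate removal rate is 36200 × 800.5/1000 = 28977 kg BOD₅/d.
Net biomass production P_X = Y_obs × Q·(S₀ − S) = 0.1764 × 28977 = 5110 kg VSS/d.

P_X ≈ 5110 kg VSS/d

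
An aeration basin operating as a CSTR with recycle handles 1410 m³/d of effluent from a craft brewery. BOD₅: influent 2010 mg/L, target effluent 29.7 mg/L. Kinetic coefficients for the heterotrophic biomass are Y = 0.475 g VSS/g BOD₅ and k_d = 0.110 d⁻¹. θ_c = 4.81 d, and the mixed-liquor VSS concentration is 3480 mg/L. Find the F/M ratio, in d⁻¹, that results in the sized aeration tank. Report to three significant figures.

Rearranging the biomass balance for a CMAS with decay, V = Y·Q·ΔS·θ_c / [X·(1+k_d θ_c)] = 0.475 × 1410 × (2010 − 29.7) × 4.81 / [3480 × (1 + 0.110 × 4.81)] = 6.38×10^6 / 5321 = 1199 m³.
F/M = Q·S₀ / (V·X) = 1410 × 2010 / (1199 × 3480) = 0.6793 g BOD₅·(g VSS·d)⁻¹.

F/M ≈ 0.679 d⁻¹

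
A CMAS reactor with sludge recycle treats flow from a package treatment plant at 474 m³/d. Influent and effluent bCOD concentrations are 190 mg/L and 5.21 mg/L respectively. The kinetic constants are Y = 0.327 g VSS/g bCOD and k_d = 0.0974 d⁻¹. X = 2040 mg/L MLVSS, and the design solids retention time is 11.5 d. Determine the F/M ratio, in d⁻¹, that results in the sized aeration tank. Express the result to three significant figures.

From the SRT design equation V = Y Q (S₀−S) θ_c / [X (1 + k_d θ_c)] = 0.327 × 474 × (190 − 5.21) × 11.5 / [2040 × (1 + 0.0974 × 11.5)] = 3.29×10^5 / 4325 = 76.16 m³.
F/M = Q·S₀ / (V·X) = 474 × 190 / (76.16 × 2040) = 0.5797 g bCOD·(g VSS·d)⁻¹.

F/M ≈ 0.580 d⁻¹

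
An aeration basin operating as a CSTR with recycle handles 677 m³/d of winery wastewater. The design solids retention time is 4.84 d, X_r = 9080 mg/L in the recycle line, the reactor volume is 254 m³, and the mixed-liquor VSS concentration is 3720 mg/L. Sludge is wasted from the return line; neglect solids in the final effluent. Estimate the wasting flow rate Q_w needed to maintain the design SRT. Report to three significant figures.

θ_c = V·X/(Q_w·X_r) when wasting from the recycle, so Q_w = V·X/(θ_c·X_r) = 254.0 × 3720 / (4.84 × 9080) = 21.50 m³/d.

Q_w ≈ 21.5 m³/d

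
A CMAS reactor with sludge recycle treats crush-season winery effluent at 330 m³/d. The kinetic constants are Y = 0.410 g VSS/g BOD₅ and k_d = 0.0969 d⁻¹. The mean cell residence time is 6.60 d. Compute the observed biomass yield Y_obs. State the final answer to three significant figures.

Y_obs ≈ 0.250 g VSS/g BOD₅

Y_obs = Y / (1 + k_d θ_c) = 0.410 / (1 + 0.0969 × 6.60) = 0.410 / 1.640 = 0.2501.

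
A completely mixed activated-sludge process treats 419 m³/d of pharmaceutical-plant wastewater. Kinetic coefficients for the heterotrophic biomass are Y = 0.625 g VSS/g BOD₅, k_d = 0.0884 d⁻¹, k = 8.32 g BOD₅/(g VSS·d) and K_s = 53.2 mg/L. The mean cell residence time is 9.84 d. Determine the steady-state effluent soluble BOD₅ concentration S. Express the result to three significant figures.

Effluent substrate depends only on kinetics and SRT: S = K_s(1 + k_d θ_c) / [θ_c(Yk − k_d) − 1] = 53.2 × (1 + 0.0884 × 9.84) / [9.84 × (0.625 × 8.32 − 0.0884) − 1] = 99.48 / 49.30 = 2.018 mg/L.

S ≈ 2.02 mg/L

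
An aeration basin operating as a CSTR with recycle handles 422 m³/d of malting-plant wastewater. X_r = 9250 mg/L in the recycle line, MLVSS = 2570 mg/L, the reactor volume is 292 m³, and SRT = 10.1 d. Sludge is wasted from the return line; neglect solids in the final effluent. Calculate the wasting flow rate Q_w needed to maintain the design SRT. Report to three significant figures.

Q_w ≈ 8.03 m³/d

θ_c = V·X/(Q_w·X_r) when wasting from the recycle, so Q_w = V·X/(θ_c·X_r) = 292.0 × 2570 / (10.1 × 9250) = 8.033 m³/d.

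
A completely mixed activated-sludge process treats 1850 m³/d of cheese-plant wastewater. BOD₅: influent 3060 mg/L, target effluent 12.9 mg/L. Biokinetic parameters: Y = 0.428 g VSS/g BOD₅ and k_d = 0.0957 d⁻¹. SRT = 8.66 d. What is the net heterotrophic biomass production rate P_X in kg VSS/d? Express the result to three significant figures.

The observed yield is Y_obs = Y/(1 + k_d·θ_c) = 0.428 / (1 + 0.0957 × 8.66) = 0.428 / 1.829 = 0.2340 g VSS per g BOD₅ removed.
Mass of BOD₅ removed per day: Q(S₀ − S) = 1850 × 3047 g/m³ = 5637 kg/d.
P_X = Y_obs · Q(S₀ − S) = 0.2340 × 5637 = 1319 kg VSS/d.

P_X ≈ 1320 kg VSS/d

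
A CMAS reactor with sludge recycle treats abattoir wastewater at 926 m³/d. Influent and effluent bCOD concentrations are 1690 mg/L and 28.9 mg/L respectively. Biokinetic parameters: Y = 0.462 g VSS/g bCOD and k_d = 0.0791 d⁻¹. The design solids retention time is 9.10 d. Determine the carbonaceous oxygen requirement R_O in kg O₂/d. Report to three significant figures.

The observed yield is Y_obs = Y/(1 + k_d·θ_c) = 0.462 / (1 + 0.0791 × 9.10) = 0.462 / 1.720 = 0.2686 g VSS per g bCOD removed.
Mass of bCOD removed per day: Q(S₀ − S) = 926 × 1661 g/m³ = 1538 kg/d.
P_X = Y_obs·Q·(S₀ − S) = 0.2686 × 1538 = 413.2 kg VSS/d.
Carbonaceous O₂ demand = substrate oxidised − cell-mass equivalent = 1538 − 1.42 × 413.2 = 951.4 kg O₂/d.

R_O ≈ 951 kg O₂/d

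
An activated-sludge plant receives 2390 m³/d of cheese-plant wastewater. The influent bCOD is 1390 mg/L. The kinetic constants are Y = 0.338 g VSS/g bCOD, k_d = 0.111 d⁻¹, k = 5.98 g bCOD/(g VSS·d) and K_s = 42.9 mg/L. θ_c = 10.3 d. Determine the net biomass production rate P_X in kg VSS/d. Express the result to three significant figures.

P_X ≈ 522 kg VSS/d

For a completely mixed reactor with recycle the Lawrence–McCarty relation gives S = K_s·(1 + k_d·θ_c) / [θ_c·(Y·k − k_d) − 1] = 42.9 × (1 + 0.111 × 10.3) / [10.3 × (0.338 × 5.98 − 0.111) − 1] = 91.95 / 18.68 = 4.923 mg/L.
Correct the yield for decay: Y_obs = Y/(1 + k_d θ_c) = 0.338 / (1 + 0.111 × 10.3) = 0.338 / 2.143 = 0.1577.
Substrate removed = Q·(S₀ − S) = 2390 m³/d × (1390 − 4.92) g/m³ = 3.31×10^6 g/d = 3310 kg/d.
Net biomass production P_X = Y_obs × Q·(S₀ − S) = 0.1577 × 3310 = 522.0 kg VSS/d.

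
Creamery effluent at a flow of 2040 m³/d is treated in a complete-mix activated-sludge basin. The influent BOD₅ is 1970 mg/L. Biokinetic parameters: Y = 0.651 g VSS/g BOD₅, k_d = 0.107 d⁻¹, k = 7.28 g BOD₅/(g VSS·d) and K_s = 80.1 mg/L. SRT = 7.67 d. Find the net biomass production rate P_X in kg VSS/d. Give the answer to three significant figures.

P_X ≈ 1430 kg VSS/d

From the Monod/SRT balance for a CMAS, S = K_s·(1+k_d θ_c)/[θ_c·(Y k − k_d) − 1] = 80.1 × (1 + 0.107 × 7.67) / [7.67 × (0.651 × 7.28 − 0.107) − 1] = 145.8 / 34.53 = 4.224 mg/L.
Observed yield with endogenous decay: Y_obs = Y / (1 + k_d·θ_c) = 0.651 / (1 + 0.107 × 7.67) = 0.651 / 1.821 = 0.3576 g VSS/g BOD₅.
ΔS = 1970 − 4.22 = 1966 mg/L, so the substrate removal rate is 2040 × 1966/1000 = 4010 kg BOD₅/d.
Biomass produced: P_X = Y_obs·Q·ΔS = 0.3576 × 4010 ≈ 1434 kg VSS/d.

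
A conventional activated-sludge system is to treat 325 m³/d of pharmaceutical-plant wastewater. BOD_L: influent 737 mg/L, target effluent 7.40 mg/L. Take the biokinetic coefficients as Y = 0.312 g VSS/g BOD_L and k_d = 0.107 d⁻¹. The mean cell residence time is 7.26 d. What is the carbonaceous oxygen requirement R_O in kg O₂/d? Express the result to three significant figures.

R_O ≈ 178 kg O₂/d

The observed yield is Y_obs = Y/(1 + k_d·θ_c) = 0.312 / (1 + 0.107 × 7.26) = 0.312 / 1.777 = 0.1756 g VSS per g BOD_L removed.
Q·(S₀ − S) = 325 × (737 − 7.40) × 10⁻³ = 237.1 kg/d removed.
P_X = Y_obs·Q·(S₀ − S) = 0.1756 × 237.1 = 41.64 kg VSS/d.
Carbonaceous O₂ demand = substrate oxidised − cell-mass equivalent = 237.1 − 1.42 × 41.64 = 178.0 kg O₂/d.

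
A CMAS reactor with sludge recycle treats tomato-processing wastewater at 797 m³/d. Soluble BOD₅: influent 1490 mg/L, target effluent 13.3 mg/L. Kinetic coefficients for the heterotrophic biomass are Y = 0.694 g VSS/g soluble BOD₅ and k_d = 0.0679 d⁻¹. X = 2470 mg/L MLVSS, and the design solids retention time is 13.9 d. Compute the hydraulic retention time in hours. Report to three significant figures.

τ ≈ 71.2 h

From the SRT design equation V = Y Q (S₀−S) θ_c / [X (1 + k_d θ_c)] = 0.694 × 797 × (1490 − 13.3) × 13.9 / [2470 × (1 + 0.0679 × 13.9)] = 1.14×10^7 / 4801 = 2365 m³.
τ = V/Q = 2365/797 = 2.967 d, or 71.21 h.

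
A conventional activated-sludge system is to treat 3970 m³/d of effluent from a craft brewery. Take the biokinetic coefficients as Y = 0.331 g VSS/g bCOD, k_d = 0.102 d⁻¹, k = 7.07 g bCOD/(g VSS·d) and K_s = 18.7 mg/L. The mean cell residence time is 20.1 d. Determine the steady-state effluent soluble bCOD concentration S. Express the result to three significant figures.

For a completely mixed reactor with recycle the Lawrence–McCarty relation gives S = K_s·(1 + k_d·θ_c) / [θ_c·(Y·k − k_d) − 1] = 18.7 × (1 + 0.102 × 20.1) / [20.1 × (0.331 × 7.07 − 0.102) − 1] = 57.04 / 43.99 = 1.297 mg/L.

S ≈ 1.30 mg/L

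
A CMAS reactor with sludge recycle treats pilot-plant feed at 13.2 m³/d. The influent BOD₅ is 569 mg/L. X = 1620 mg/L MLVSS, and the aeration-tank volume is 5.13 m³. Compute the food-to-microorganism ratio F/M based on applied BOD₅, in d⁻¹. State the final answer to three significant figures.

F/M = Q·S₀ / (V·X) = 13.2 × 569 / (5.130 × 1620) = 0.9038 g BOD₅·(g VSS·d)⁻¹.

F/M ≈ 0.904 d⁻¹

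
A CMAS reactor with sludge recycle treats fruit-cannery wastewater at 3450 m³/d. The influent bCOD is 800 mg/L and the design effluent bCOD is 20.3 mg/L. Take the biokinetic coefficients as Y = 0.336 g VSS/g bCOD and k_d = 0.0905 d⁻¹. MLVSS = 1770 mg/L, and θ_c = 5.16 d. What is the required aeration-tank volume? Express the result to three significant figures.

V ≈ 1800 m³

From the SRT design equation V = Y Q (S₀−S) θ_c / [X (1 + k_d θ_c)] = 0.336 × 3450 × (800 − 20.3) × 5.16 / [1770 × (1 + 0.0905 × 5.16)] = 4.66×10^6 / 2597 = 1796 m³.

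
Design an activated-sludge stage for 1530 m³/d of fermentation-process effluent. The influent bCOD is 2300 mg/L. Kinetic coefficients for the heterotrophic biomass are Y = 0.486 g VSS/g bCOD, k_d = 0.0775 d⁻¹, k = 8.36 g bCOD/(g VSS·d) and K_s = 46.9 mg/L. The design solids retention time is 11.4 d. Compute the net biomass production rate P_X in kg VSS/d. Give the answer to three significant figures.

P_X ≈ 907 kg VSS/d

From the Monod/SRT balance for a CMAS, S = K_s·(1+k_d θ_c)/[θ_c·(Y k − k_d) − 1] = 46.9 × (1 + 0.0775 × 11.4) / [11.4 × (0.486 × 8.36 − 0.0775) − 1] = 88.34 / 44.43 = 1.988 mg/L.
The observed yield is Y_obs = Y/(1 + k_d·θ_c) = 0.486 / (1 + 0.0775 × 11.4) = 0.486 / 1.884 = 0.2580 g VSS per g bCOD removed.
Substrate removed = Q·(S₀ − S) = 1530 m³/d × (2300 − 1.99) g/m³ = 3.52×10^6 g/d = 3516 kg/d.
P_X = Y_obs · Q(S₀ − S) = 0.2580 × 3516 = 907.2 kg VSS/d.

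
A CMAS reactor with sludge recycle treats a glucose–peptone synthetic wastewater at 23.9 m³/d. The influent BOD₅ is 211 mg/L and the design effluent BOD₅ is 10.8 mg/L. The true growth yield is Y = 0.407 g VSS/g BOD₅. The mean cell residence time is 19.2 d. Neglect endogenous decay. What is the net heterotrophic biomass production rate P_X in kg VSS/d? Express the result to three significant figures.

P_X ≈ 1.95 kg VSS/d

No decay correction is needed, so Y_obs = Y = 0.407.
ΔS = 211 − 10.8 = 200.2 mg/L, so the substrate removal rate is 23.9 × 200.2/1000 = 4.785 kg BOD₅/d.
P_X = Y_obs · Q(S₀ − S) = 0.4070 × 4.785 = 1.947 kg VSS/d.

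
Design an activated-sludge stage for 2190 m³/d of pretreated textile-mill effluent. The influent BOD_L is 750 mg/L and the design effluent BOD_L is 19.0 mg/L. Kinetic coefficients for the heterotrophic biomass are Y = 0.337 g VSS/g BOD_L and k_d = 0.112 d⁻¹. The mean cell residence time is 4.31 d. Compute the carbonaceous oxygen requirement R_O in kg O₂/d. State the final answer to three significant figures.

Y_obs = Y / (1 + k_d θ_c) = 0.337 / (1 + 0.112 × 4.31) = 0.337 / 1.483 = 0.2273.
Substrate removed = Q·(S₀ − S) = 2190 m³/d × (750 − 19.0) g/m³ = 1.6×10^6 g/d = 1601 kg/d.
Biomass synthesised: P_X = Y_obs × 1601 = 363.9 kg VSS/d.
Carbonaceous O₂ demand = substrate oxidised − cell-mass equivalent = 1601 − 1.42 × 363.9 = 1084 kg O₂/d.

R_O ≈ 1080 kg O₂/d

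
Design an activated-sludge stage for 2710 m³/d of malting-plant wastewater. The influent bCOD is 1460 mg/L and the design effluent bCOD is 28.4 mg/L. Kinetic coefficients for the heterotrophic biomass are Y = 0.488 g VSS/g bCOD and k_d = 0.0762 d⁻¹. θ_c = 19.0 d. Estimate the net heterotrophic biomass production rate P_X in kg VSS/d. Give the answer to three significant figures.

P_X ≈ 773 kg VSS/d

Correct the yield for decay: Y_obs = Y/(1 + k_d θ_c) = 0.488 / (1 + 0.0762 × 19.0) = 0.488 / 2.448 = 0.1994.
Mass of bCOD removed per day: Q(S₀ − S) = 2710 × 1432 g/m³ = 3880 kg/d.
Net biomass production P_X = Y_obs × Q·(S₀ − S) = 0.1994 × 3880 = 773.5 kg VSS/d.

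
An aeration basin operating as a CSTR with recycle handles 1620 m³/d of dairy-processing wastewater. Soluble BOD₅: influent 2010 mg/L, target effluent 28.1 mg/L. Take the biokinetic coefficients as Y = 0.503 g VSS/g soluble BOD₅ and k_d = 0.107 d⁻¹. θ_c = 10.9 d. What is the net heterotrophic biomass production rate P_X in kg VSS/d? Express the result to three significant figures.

P_X ≈ 745 kg VSS/d

The observed yield is Y_obs = Y/(1 + k_d·θ_c) = 0.503 / (1 + 0.107 × 10.9) = 0.503 / 2.166 = 0.2322 g VSS per g soluble BOD₅ removed.
ΔS = 2010 − 28.1 = 1982 mg/L, so the substrate removal rate is 1620 × 1982/1000 = 3211 kg soluble BOD₅/d.
Biomass produced: P_X = Y_obs·Q·ΔS = 0.2322 × 3211 ≈ 745.5 kg VSS/d.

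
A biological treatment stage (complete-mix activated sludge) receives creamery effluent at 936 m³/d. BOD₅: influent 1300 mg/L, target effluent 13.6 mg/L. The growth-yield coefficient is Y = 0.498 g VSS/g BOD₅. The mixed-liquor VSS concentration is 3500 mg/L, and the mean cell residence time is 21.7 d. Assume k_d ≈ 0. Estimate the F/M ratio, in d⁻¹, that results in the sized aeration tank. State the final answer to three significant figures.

F/M ≈ 0.0935 d⁻¹

Biomass mass balance (decay neglected): V·X = Y·Q·(S₀ − S)·θ_c, so V = 0.498 × 936 × (1300 − 13.6) × 21.7 / 3500 = 3718 m³.
Food-to-microorganism ratio F/M = Q S₀ / (V X) = 936 × 1300 / (3718 × 3500) = 0.09351 d⁻¹.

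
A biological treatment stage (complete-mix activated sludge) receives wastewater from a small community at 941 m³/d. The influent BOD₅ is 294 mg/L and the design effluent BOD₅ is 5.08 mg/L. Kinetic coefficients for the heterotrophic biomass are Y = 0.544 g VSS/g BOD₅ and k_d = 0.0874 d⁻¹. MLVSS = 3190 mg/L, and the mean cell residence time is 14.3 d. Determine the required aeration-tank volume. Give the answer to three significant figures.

Rearranging the biomass balance for a CMAS with decay, V = Y·Q·ΔS·θ_c / [X·(1+k_d θ_c)] = 0.544 × 941 × (294 − 5.08) × 14.3 / [3190 × (1 + 0.0874 × 14.3)] = 2.11×10^6 / 7177 = 294.7 m³.

V ≈ 295 m³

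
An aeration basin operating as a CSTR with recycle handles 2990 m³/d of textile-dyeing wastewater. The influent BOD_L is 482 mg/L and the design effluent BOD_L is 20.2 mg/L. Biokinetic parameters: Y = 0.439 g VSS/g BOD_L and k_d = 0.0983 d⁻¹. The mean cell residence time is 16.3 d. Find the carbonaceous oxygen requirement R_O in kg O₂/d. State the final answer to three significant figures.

R_O ≈ 1050 kg O₂/d

Observed yield with endogenous decay: Y_obs = Y / (1 + k_d·θ_c) = 0.439 / (1 + 0.0983 × 16.3) = 0.439 / 2.602 = 0.1687 g VSS/g BOD_L.
Q·(S₀ − S) = 2990 × (482 − 20.2) × 10⁻³ = 1381 kg/d removed.
Biomass synthesised: P_X = Y_obs × 1381 = 232.9 kg VSS/d.
R_O = Q·ΔS − 1.42 P_X = 1381 − 330.8 = 1050 kg O₂/d.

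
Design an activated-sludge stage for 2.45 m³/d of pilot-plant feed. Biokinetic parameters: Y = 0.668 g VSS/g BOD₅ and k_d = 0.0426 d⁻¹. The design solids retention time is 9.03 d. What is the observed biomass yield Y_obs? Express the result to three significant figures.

The observed yield is Y_obs = Y/(1 + k_d·θ_c) = 0.668 / (1 + 0.0426 × 9.03) = 0.668 / 1.385 = 0.4824 g VSS per g BOD₅ removed.

Y_obs ≈ 0.482 g VSS/g BOD₅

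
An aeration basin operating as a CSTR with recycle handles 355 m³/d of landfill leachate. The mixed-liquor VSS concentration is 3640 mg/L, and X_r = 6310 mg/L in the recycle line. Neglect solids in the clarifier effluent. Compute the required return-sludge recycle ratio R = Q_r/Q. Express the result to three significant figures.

Solids balance on the clarifier gives (1+R)X = R·X_r, so R = X/(X_r − X) = 3640 / (6310 − 3640) = 1.363.

R ≈ 1.36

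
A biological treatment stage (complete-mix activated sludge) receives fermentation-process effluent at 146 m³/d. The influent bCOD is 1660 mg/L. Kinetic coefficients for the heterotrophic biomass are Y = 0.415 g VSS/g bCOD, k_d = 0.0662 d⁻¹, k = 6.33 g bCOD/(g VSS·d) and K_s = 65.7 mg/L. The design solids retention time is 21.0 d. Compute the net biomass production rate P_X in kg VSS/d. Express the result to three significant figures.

From the Monod/SRT balance for a CMAS, S = K_s·(1+k_d θ_c)/[θ_c·(Y k − k_d) − 1] = 65.7 × (1 + 0.0662 × 21.0) / [21.0 × (0.415 × 6.33 − 0.0662) − 1] = 157.0 / 52.78 = 2.976 mg/L.
The observed yield is Y_obs = Y/(1 + k_d·θ_c) = 0.415 / (1 + 0.0662 × 21.0) = 0.415 / 2.390 = 0.1736 g VSS per g bCOD removed.
ΔS = 1660 − 2.98 = 1657 mg/L, so the substrate removal rate is 146 × 1657/1000 = 241.9 kg bCOD/d.
Biomass produced: P_X = Y_obs·Q·ΔS = 0.1736 × 241.9 ≈ 42.00 kg VSS/d.

P_X ≈ 42.0 kg VSS/d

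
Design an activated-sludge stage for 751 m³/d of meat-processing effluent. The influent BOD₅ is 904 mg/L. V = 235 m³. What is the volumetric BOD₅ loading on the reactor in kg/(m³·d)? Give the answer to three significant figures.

L_v ≈ 2.89 kg BOD₅/(m³·d)

L_v = Q S₀ / V = 751 × 904 × 10⁻³ / 235.0 = 2.889 kg/(m³·d).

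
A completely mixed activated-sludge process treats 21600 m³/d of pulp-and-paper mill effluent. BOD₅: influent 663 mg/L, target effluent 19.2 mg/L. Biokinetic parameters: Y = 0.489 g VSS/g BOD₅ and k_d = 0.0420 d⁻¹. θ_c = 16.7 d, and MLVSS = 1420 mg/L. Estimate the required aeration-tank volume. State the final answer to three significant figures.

Rearranging the biomass balance for a CMAS with decay, V = Y·Q·ΔS·θ_c / [X·(1+k_d θ_c)] = 0.489 × 21600 × (663 − 19.2) × 16.7 / [1420 × (1 + 0.0420 × 16.7)] = 1.14×10^8 / 2416 = 47004 m³.

V ≈ 47000 m³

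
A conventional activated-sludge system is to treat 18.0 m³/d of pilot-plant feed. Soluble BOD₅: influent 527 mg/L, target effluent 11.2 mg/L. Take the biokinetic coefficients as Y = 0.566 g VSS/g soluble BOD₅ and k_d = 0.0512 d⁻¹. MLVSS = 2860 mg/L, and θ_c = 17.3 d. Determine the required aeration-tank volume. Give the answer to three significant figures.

Steady-state biomass mass balance: V·X·(1 + k_d·θ_c) = Y·Q·(S₀ − S)·θ_c, so V = 0.566 × 18.0 × (527 − 11.2) × 17.3 / [2860 × (1 + 0.0512 × 17.3)] = 9.09×10^4 / 5393 = 16.86 m³.

V ≈ 16.9 m³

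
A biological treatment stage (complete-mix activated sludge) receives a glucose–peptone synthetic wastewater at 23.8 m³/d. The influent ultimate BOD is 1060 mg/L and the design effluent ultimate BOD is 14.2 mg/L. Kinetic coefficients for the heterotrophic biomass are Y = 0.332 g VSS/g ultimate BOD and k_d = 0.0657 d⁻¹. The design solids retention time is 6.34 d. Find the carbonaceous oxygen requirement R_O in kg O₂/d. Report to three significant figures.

The observed yield is Y_obs = Y/(1 + k_d·θ_c) = 0.332 / (1 + 0.0657 × 6.34) = 0.332 / 1.417 = 0.2344 g VSS per g ultimate BOD removed.
Q·(S₀ − S) = 23.8 × (1060 − 14.2) × 10⁻³ = 24.89 kg/d removed.
Biomass synthesised: P_X = Y_obs × 24.89 = 5.834 kg VSS/d.
R_O = Q·(S₀ − S) − 1.42·P_X = 24.89 − 1.42 × 5.834 = 16.61 kg O₂/d.

R_O ≈ 16.6 kg O₂/d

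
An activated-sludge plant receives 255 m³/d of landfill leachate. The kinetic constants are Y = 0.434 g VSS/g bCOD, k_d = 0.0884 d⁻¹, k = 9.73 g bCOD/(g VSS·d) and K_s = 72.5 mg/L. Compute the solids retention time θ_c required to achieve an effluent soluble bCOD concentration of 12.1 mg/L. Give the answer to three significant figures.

From 1/θ_c = Y·k·S/(K_s + S) − k_d: Y·k·S/(K_s+S) = 0.434 × 9.73 × 12.1 / (72.5 + 12.1) = 0.6040 d⁻¹.
Then 1/θ_c = μ − k_d = 0.6040 − 0.0884 = 0.5156 d⁻¹, giving θ_c = 1.940 d.

θ_c ≈ 1.94 d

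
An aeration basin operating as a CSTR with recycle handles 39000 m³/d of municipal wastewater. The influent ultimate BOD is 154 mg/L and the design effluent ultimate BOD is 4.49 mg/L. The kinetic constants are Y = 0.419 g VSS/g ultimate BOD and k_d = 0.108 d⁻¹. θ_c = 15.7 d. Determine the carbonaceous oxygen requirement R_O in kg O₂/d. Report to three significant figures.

R_O ≈ 4540 kg O₂/d

Observed yield with endogenous decay: Y_obs = Y / (1 + k_d·θ_c) = 0.419 / (1 + 0.108 × 15.7) = 0.419 / 2.696 = 0.1554 g VSS/g ultimate BOD.
Mass of ultimate BOD removed per day: Q(S₀ − S) = 39000 × 149.5 g/m³ = 5831 kg/d.
Net sludge production P_X = 0.1554 × 5831 = 906.3 kg VSS/d.
R_O = Q·(S₀ − S) − 1.42·P_X = 5831 − 1.42 × 906.3 = 4544 kg O₂/d.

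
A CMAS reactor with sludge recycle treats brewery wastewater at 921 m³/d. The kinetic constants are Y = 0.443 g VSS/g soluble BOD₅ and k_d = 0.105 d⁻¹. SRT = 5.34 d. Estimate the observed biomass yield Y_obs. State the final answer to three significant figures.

Correct the yield for decay: Y_obs = Y/(1 + k_d θ_c) = 0.443 / (1 + 0.105 × 5.34) = 0.443 / 1.561 = 0.2838.

Y_obs ≈ 0.284 g VSS/g soluble BOD₅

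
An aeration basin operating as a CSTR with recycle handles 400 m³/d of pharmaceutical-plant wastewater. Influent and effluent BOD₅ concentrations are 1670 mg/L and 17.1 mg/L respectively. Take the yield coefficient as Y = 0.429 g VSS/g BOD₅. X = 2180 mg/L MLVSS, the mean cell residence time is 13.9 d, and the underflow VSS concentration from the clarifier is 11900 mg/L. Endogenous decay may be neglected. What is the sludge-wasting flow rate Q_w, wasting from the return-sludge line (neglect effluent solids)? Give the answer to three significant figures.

Q_w ≈ 23.8 m³/d

Biomass mass balance (decay neglected): V·X = Y·Q·(S₀ − S)·θ_c, so V = 0.429 × 400 × (1670 − 17.1) × 13.9 / 2180 = 1809 m³.
θ_c = V·X/(Q_w·X_r) when wasting from the recycle, so Q_w = V·X/(θ_c·X_r) = 1809 × 2180 / (13.9 × 11900) = 23.84 m³/d.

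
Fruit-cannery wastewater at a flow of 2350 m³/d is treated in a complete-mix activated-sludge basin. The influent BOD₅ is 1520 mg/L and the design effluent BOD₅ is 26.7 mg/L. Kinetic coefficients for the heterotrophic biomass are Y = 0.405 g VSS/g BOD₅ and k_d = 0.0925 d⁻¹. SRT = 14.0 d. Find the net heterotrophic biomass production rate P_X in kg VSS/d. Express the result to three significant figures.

Y_obs = Y / (1 + k_d θ_c) = 0.405 / (1 + 0.0925 × 14.0) = 0.405 / 2.295 = 0.1765.
Mass of BOD₅ removed per day: Q(S₀ − S) = 2350 × 1493 g/m³ = 3509 kg/d.
P_X = Y_obs · Q(S₀ − S) = 0.1765 × 3509 = 619.3 kg VSS/d.

P_X ≈ 619 kg VSS/d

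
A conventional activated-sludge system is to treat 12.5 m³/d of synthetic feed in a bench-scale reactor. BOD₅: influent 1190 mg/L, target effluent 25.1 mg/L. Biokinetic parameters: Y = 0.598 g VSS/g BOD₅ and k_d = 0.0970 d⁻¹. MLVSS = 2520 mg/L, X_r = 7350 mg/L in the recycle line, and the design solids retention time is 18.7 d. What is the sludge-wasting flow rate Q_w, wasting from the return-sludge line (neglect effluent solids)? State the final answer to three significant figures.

Q_w ≈ 0.421 m³/d

From the SRT design equation V = Y Q (S₀−S) θ_c / [X (1 + k_d θ_c)] = 0.598 × 12.5 × (1190 − 25.1) × 18.7 / [2520 × (1 + 0.0970 × 18.7)] = 1.63×10^5 / 7091 = 22.96 m³.
Wasting from the return line (neglecting effluent solids): Q_w = V·X / (θ_c·X_r) = 22.96 × 2520 / (18.7 × 7350) = 0.4210 m³/d.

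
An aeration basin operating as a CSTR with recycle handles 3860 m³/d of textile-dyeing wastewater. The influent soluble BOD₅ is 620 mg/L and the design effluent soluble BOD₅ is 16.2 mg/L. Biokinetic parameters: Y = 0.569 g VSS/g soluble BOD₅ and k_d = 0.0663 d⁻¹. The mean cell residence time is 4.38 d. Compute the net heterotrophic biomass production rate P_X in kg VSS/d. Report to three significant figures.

P_X ≈ 1030 kg VSS/d

Correct the yield for decay: Y_obs = Y/(1 + k_d θ_c) = 0.569 / (1 + 0.0663 × 4.38) = 0.569 / 1.290 = 0.4410.
ΔS = 620 − 16.2 = 603.8 mg/L, so the substrate removal rate is 3860 × 603.8/1000 = 2331 kg soluble BOD₅/d.
So the net sludge growth is P_X = 0.4410 × 2331 = 1028 kg VSS/d.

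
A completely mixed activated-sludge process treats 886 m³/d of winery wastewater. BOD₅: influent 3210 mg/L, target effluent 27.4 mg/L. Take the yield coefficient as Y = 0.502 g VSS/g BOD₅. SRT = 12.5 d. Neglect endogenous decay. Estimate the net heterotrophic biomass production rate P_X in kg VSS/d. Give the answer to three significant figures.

P_X ≈ 1420 kg VSS/d

No decay correction is needed, so Y_obs = Y = 0.502.
Mass of BOD₅ removed per day: Q(S₀ − S) = 886 × 3183 g/m³ = 2820 kg/d.
P_X = Y_obs · Q(S₀ − S) = 0.5020 × 2820 = 1416 kg VSS/d.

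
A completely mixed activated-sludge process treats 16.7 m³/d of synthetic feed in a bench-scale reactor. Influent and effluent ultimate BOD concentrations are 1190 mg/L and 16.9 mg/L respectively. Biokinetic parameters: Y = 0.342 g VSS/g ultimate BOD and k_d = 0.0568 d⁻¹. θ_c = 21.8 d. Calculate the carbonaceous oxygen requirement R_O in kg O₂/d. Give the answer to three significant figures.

R_O ≈ 15.3 kg O₂/d

Observed yield with endogenous decay: Y_obs = Y / (1 + k_d·θ_c) = 0.342 / (1 + 0.0568 × 21.8) = 0.342 / 2.238 = 0.1528 g VSS/g ultimate BOD.
Q·(S₀ − S) = 16.7 × (1190 − 16.9) × 10⁻³ = 19.59 kg/d removed.
P_X = Y_obs·Q·(S₀ − S) = 0.1528 × 19.59 = 2.993 kg VSS/d.
Carbonaceous O₂ demand = substrate oxidised − cell-mass equivalent = 19.59 − 1.42 × 2.993 = 15.34 kg O₂/d.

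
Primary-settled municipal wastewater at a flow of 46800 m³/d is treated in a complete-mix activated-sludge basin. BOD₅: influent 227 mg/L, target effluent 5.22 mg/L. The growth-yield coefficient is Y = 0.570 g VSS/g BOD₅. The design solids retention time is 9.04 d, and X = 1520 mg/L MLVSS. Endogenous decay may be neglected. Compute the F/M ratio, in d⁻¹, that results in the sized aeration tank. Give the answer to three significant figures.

F/M ≈ 0.199 d⁻¹

With k_d = 0 the design equation reduces to V = Y Q (S₀−S) θ_c / X = 0.570 × 46800 × (227 − 5.22) × 9.04 / 1520 = 35186 m³.
Food-to-microorganism ratio F/M = Q S₀ / (V X) = 46800 × 227 / (35186 × 1520) = 0.1986 d⁻¹.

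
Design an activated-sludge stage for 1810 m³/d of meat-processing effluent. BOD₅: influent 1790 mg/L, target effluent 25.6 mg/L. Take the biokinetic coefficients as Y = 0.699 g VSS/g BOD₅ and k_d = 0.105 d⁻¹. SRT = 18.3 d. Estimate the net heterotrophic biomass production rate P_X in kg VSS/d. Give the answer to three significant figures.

Y_obs = Y / (1 + k_d θ_c) = 0.699 / (1 + 0.105 × 18.3) = 0.699 / 2.921 = 0.2393.
Q·(S₀ − S) = 1810 × (1790 − 25.6) × 10⁻³ = 3194 kg/d removed.
P_X = Y_obs · Q(S₀ − S) = 0.2393 × 3194 = 764.1 kg VSS/d.

P_X ≈ 764 kg VSS/d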